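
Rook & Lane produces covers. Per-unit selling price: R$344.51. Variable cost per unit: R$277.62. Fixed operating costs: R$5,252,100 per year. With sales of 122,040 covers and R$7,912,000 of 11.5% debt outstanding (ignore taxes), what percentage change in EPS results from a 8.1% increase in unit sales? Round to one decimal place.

Total contribution margin = 122,040 × R$66.89 = R$8,163,255.60.
Subtracting fixed costs: EBIT = R$8,163,255.60 − R$5,252,100 = R$2,911,155.60.
Interest = R$909,880.00, so EBIT − I = R$2,001,275.60.
DCL = total CM / (EBIT − I) = R$8,163,255.60 / R$2,001,275.60 = 4.0790.
%ΔEPS = DCL × %ΔSales = 4.0790 × +8.1% = +33.0%.

+33.0%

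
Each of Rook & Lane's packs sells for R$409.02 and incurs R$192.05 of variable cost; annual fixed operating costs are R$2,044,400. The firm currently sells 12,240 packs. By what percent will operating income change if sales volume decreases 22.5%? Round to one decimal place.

Contribution at this volume is 12,240 × R$216.97 = R$2,655,712.80.
Subtracting fixed costs: EBIT = R$2,655,712.80 − R$2,044,400 = R$611,312.80.
So DOL = total CM / EBIT = R$2,655,712.80 / R$611,312.80 = 4.3443.
Operating income changes by 4.3443 × -22.5% = -97.7%.

-97.7%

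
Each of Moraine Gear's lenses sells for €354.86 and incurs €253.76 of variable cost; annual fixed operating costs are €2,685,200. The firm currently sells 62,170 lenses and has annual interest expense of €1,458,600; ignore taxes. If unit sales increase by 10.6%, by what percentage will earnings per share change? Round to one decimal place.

At 62,170 units, contribution = 62,170 × €101.10 = €6,285,387.00.
Subtracting fixed costs: EBIT = €6,285,387.00 − €2,685,200 = €3,600,187.00.
After interest of €1,458,600.00, pre-tax earnings = €2,141,587.00.
DCL = total CM / (EBIT − I) = €6,285,387.00 / €2,141,587.00 = 2.9349.
EPS therefore changes by 2.9349 × (+10.6%) = +31.1%.

+31.1%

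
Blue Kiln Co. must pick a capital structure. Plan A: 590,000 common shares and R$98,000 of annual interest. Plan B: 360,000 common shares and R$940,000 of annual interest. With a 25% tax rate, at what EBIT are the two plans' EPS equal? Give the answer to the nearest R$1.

Set EPS_A = EPS_B: (EBIT − R$98,000)(1 − 0.25) ÷ 590,000 = (EBIT − R$940,000)(1 − 0.25) ÷ 360,000.
Cancelling (1 − t) and cross-multiplying: 360,000·(EBIT − 98,000) = 590,000·(EBIT − 940,000).
Solving, EBIT = (940,000·590,000 − 98,000·360,000) / (590,000 − 360,000) = 519,320,000,000 / 230,000 = 2,257,913.04.

R$2,257,913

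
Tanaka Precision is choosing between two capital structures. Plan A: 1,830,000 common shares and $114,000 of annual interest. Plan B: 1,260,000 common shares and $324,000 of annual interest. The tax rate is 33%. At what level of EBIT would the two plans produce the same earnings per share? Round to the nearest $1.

Set EPS_A = EPS_B: (EBIT − $114,000)(1 − 0.33) ÷ 1,830,000 = (EBIT − $324,000)(1 − 0.33) ÷ 1,260,000.
Cancelling (1 − t) and cross-multiplying: 1,260,000·(EBIT − 114,000) = 1,830,000·(EBIT − 324,000).
Solving, EBIT = (324,000·1,830,000 − 114,000·1,260,000) / (1,830,000 − 1,260,000) = 449,280,000,000 / 570,000 = 788,210.53.

$788,211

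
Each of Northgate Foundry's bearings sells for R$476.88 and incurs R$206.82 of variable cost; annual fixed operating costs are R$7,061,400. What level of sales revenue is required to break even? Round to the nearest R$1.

Contribution margin per unit = R$476.88 − R$206.82 = R$270.06, a CM ratio of R$270.06 ÷ R$476.88 = 0.5663.
Break-even revenue = fixed costs × price ÷ CM = R$7,061,400 × R$476.88 ÷ R$270.06 = R$12,469,231.

R$12,469,231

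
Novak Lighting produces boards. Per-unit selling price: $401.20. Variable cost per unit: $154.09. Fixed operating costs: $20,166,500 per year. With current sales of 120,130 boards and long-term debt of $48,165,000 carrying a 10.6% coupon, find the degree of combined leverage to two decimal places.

Total contribution margin = 120,130 × $247.11 = $29,685,324.30.
Subtracting fixed costs: EBIT = $29,685,324.30 − $20,166,500 = $9,518,824.30. Interest = $5,105,490.00, so EBIT − I = $4,413,334.30.
Degree of total leverage = total CM / (EBIT − interest) = $29,685,324.30 / $4,413,334.30 = 6.7263.

6.73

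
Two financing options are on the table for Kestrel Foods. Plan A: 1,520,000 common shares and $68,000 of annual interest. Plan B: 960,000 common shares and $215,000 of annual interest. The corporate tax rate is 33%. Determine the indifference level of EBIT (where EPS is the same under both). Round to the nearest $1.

At indifference, (EBIT − 68,000)(1 − t)/1,520,000 = (EBIT − 215,000)(1 − t)/960,000.
Cancelling (1 − t) and cross-multiplying: 960,000·(EBIT − 68,000) = 1,520,000·(EBIT − 215,000).
Solving, EBIT = (215,000·1,520,000 − 68,000·960,000) / (1,520,000 − 960,000) = 261,520,000,000 / 560,000 = 467,000.00.

$467,000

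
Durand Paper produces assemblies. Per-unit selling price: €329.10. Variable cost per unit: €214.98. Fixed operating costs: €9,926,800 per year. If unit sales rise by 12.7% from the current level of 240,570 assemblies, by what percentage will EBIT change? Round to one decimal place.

+19.9%

Contribution at this volume is 240,570 × €114.12 = €27,453,848.40.
Subtracting fixed costs: EBIT = €27,453,848.40 − €9,926,800 = €17,527,048.40.
So DOL = total CM / EBIT = €27,453,848.40 / €17,527,048.40 = 1.5664.
%ΔEBIT = DOL × %ΔSales = 1.5664 × +12.7% = +19.9%.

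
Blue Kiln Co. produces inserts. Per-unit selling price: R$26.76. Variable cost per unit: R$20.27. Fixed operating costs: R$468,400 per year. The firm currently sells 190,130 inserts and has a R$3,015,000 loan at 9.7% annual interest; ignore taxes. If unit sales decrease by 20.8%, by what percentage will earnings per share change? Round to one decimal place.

Total contribution margin = 190,130 × R$6.49 = R$1,233,943.70.
Operating income = contribution − fixed costs = R$1,233,943.70 − R$468,400 = R$765,543.70.
Interest = R$292,455.00, so EBIT − I = R$473,088.70.
DCL = total CM / (EBIT − I) = R$1,233,943.70 / R$473,088.70 = 2.6083.
%ΔEPS = DCL × %ΔSales = 2.6083 × -20.8% = -54.3%.

-54.3%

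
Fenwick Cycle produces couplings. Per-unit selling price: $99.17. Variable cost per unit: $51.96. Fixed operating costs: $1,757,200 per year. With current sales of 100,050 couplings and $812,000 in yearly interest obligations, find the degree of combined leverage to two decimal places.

Contribution at this volume is 100,050 × $47.21 = $4,723,360.50.
EBIT = $4,723,360.50 − $1,757,200 = $2,966,160.50. Interest = $812,000.00.
DOL = $4,723,360.50 ÷ $2,966,160.50 = 1.5924; DFL = $2,966,160.50 ÷ $2,154,160.50 = 1.3769.
DCL = DOL × DFL = 1.5924 × 1.3769 = 2.1926.

2.19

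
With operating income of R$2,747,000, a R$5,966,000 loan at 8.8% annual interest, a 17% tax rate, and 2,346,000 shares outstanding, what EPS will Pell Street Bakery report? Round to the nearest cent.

Pre-tax income = R$2,747,000 − R$525,008.00 = R$2,221,992.00.
After tax at 17%: net income = R$2,221,992.00 × 0.83 = R$1,844,253.36.
EPS = R$1,844,253.36 ÷ 2,346,000 = R$0.79.

R$0.79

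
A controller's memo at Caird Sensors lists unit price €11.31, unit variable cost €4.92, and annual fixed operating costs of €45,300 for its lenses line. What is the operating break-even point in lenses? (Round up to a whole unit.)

Contribution margin per unit = €11.31 − €4.92 = €6.39.
Break-even volume = fixed costs ÷ CM per unit = €45,300 ÷ €6.39 = 7,089.20, so 7,090 lenses.

7,090 lenses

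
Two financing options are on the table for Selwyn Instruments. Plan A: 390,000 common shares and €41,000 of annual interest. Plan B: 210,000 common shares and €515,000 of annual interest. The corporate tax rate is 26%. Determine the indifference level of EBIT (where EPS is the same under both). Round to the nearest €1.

Set EPS_A = EPS_B: (EBIT − €41,000)(1 − 0.26) ÷ 390,000 = (EBIT − €515,000)(1 − 0.26) ÷ 210,000.
The (1 − t) factor cancels: (EBIT − 41,000) × 210,000 = (EBIT − 515,000) × 390,000.
Solving, EBIT = (515,000·390,000 − 41,000·210,000) / (390,000 − 210,000) = 192,240,000,000 / 180,000 = 1,068,000.00.

€1,068,000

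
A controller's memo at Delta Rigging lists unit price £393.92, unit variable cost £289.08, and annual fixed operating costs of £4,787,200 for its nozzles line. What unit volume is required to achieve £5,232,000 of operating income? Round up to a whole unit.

95,567 nozzles

Each unit contributes £393.92 − £289.08 = £104.84.
Units = (FC + target) / CM = (£4,787,200 + £5,232,000) / £104.84 = 95,566.58, so 95,567 nozzles.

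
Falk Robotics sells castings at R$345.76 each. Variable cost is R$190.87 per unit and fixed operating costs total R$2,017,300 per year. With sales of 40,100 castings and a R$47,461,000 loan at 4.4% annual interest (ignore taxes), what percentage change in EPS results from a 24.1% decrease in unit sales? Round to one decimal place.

-71.1%

Total contribution margin = 40,100 × R$154.89 = R$6,211,089.00.
Subtracting fixed costs: EBIT = R$6,211,089.00 − R$2,017,300 = R$4,193,789.00.
After interest of R$2,088,284.00, pre-tax earnings = R$2,105,505.00.
Degree of combined leverage = contribution ÷ (EBIT − I) = R$6,211,089.00 ÷ R$2,105,505.00 = 2.9499.
%ΔEPS = DCL × %ΔSales = 2.9499 × -24.1% = -71.1%.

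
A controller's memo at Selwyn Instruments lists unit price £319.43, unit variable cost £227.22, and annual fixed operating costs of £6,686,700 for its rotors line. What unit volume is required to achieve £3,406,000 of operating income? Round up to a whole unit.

109,454 rotors

Contribution margin per unit = £319.43 − £227.22 = £92.21.
Units = (FC + target) / CM = (£6,686,700 + £3,406,000) / £92.21 = 109,453.42, so 109,454 rotors.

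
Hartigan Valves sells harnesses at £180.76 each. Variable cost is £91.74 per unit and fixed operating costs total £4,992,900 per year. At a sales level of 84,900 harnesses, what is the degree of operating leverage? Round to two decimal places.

Total contribution margin = 84,900 × £89.02 = £7,557,798.00.
EBIT = £7,557,798.00 − £4,992,900 = £2,564,898.00.
Degree of operating leverage = £7,557,798.00 / £2,564,898.00 = 2.9466.

2.95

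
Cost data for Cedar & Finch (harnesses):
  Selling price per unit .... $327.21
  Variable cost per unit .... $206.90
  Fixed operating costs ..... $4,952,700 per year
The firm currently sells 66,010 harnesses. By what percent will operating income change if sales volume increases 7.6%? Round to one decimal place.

Contribution at this volume is 66,010 × $120.31 = $7,941,663.10.
Operating income = contribution − fixed costs = $7,941,663.10 − $4,952,700 = $2,988,963.10.
So DOL = total CM / EBIT = $7,941,663.10 / $2,988,963.10 = 2.6570.
%ΔEBIT = DOL × %ΔSales = 2.6570 × +7.6% = +20.2%.

+20.2%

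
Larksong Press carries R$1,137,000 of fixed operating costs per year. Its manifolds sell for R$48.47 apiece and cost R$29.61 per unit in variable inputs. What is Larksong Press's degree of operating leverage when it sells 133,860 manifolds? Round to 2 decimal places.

At 133,860 units, contribution = 133,860 × R$18.86 = R$2,524,599.60.
Operating income = contribution − fixed costs = R$2,524,599.60 − R$1,137,000 = R$1,387,599.60.
Degree of operating leverage = R$2,524,599.60 / R$1,387,599.60 = 1.8194.

1.82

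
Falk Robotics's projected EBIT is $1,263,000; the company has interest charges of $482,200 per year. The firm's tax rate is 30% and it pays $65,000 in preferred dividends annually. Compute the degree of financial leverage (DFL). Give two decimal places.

1.84

Annual interest charges come to $482,200.00.
Preferred dividends grossed up pre-tax: $65,000 / (1 − 0.30) = $92,857.14.
DFL = EBIT ÷ [EBIT − I − D_p/(1−t)] = $1,263,000 ÷ [$1,263,000 − $482,200.00 − $92,857.14] = $1,263,000 ÷ $687,942.86 = 1.8359.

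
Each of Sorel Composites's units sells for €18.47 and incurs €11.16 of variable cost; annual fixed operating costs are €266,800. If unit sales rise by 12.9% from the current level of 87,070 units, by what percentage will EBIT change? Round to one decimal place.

Total contribution margin = 87,070 × €7.31 = €636,481.70.
Operating income = contribution − fixed costs = €636,481.70 − €266,800 = €369,681.70.
Degree of operating leverage = €636,481.70 / €369,681.70 = 1.7217.
Operating income changes by 1.7217 × +12.9% = +22.2%.

+22.2%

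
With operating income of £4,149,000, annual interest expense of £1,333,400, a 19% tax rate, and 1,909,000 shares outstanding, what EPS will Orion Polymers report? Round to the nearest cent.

Interest = £1,333,400.00, so EBT = £4,149,000 − £1,333,400.00 = £2,815,600.00.
After tax at 19%: net income = £2,815,600.00 × 0.81 = £2,280,636.00.
EPS = £2,280,636.00 ÷ 1,909,000 = £1.19.

£1.19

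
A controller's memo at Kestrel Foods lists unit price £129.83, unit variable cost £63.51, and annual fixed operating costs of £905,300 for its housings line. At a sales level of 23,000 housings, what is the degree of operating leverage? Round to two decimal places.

At 23,000 units, contribution = 23,000 × £66.32 = £1,525,360.00.
EBIT = £1,525,360.00 − £905,300 = £620,060.00.
Degree of operating leverage = £1,525,360.00 / £620,060.00 = 2.4600.

2.46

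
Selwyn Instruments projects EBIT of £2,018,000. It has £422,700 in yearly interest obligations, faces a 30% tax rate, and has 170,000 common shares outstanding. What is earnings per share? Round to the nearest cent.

Interest = £422,700.00, so EBT = £2,018,000 − £422,700.00 = £1,595,300.00.
Net income = £1,595,300.00 × (1 − 0.30) = £1,116,710.00.
Per share: £1,116,710.00 / 170,000 shares = £6.57.

£6.57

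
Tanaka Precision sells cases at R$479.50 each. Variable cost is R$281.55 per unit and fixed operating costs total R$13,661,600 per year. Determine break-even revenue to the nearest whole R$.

Contribution margin per unit = R$479.50 − R$281.55 = R$197.95, a CM ratio of R$197.95 ÷ R$479.50 = 0.4128.
Break-even sales = FC ÷ CM ratio = R$13,661,600 × R$479.50 / R$197.95 = R$33,092,888.

R$33,092,888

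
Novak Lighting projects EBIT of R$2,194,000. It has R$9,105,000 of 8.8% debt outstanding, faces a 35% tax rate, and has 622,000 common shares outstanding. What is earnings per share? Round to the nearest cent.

Interest = R$801,240.00, so EBT = R$2,194,000 − R$801,240.00 = R$1,392,760.00.
Net income = R$1,392,760.00 × (1 − 0.35) = R$905,294.00.
EPS = R$905,294.00 ÷ 622,000 = R$1.46.

R$1.46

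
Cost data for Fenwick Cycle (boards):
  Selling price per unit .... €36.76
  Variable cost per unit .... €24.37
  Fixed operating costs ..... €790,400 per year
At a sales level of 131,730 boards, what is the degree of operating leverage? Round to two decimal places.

Contribution at this volume is 131,730 × €12.39 = €1,632,134.70.
Operating income = contribution − fixed costs = €1,632,134.70 − €790,400 = €841,734.70.
DOL = contribution ÷ EBIT = €1,632,134.70 ÷ €841,734.70 = 1.9390.

1.94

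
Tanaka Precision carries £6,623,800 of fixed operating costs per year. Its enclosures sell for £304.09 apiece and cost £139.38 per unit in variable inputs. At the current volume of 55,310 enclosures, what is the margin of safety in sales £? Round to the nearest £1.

Unit CM = price − variable cost = £304.09 − £139.38 = £164.71. Break-even units = £6,623,800 ÷ £164.71 = 40,214.92; break-even revenue = 40,214.92 × £304.09 = £12,228,956.00.
Actual sales revenue = 55,310 × £304.09 = £16,819,217.90.
Margin of safety = £16,819,217.90 − £12,228,956.00 = £4,590,262.

£4,590,262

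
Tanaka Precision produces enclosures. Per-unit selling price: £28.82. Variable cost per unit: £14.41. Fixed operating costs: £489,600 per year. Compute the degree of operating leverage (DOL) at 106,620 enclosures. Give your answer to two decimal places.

Total contribution margin = 106,620 × £14.41 = £1,536,394.20.
EBIT = £1,536,394.20 − £489,600 = £1,046,794.20.
Degree of operating leverage = £1,536,394.20 / £1,046,794.20 = 1.4677.

1.47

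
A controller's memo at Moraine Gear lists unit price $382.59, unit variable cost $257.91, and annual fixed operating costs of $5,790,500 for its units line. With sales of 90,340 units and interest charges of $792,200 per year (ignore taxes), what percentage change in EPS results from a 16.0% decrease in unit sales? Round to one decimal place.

-38.5%

Total contribution margin = 90,340 × $124.68 = $11,263,591.20.
EBIT = $11,263,591.20 − $5,790,500 = $5,473,091.20.
Interest = $792,200.00, so EBIT − I = $4,680,891.20.
DCL = total CM / (EBIT − I) = $11,263,591.20 / $4,680,891.20 = 2.4063.
EPS therefore changes by 2.4063 × (-16.0%) = -38.5%.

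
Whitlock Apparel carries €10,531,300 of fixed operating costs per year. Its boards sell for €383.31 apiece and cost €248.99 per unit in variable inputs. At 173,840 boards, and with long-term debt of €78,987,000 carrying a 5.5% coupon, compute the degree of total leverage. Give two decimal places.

2.76

Contribution at this volume is 173,840 × €134.32 = €23,350,188.80.
Operating income = contribution − fixed costs = €23,350,188.80 − €10,531,300 = €12,818,888.80. Interest = €4,344,285.00.
DOL = €23,350,188.80 ÷ €12,818,888.80 = 1.8215; DFL = €12,818,888.80 ÷ €8,474,603.80 = 1.5126.
Combined leverage = 1.8215 × 1.5126 = 2.7552.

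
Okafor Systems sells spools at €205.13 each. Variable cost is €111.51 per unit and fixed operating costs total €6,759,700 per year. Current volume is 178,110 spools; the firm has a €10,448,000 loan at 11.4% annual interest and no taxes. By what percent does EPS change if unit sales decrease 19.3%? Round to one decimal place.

At 178,110 units, contribution = 178,110 × €93.62 = €16,674,658.20.
Operating income = contribution − fixed costs = €16,674,658.20 − €6,759,700 = €9,914,958.20.
Interest = €1,191,072.00, so EBIT − I = €8,723,886.20.
Degree of combined leverage = contribution ÷ (EBIT − I) = €16,674,658.20 ÷ €8,723,886.20 = 1.9114.
EPS therefore changes by 1.9114 × (-19.3%) = -36.9%.

-36.9%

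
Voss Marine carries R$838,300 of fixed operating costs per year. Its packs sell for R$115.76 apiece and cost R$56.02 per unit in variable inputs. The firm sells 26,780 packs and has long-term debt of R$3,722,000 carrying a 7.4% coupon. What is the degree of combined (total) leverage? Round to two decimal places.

At 26,780 units, contribution = 26,780 × R$59.74 = R$1,599,837.20.
Operating income = contribution − fixed costs = R$1,599,837.20 − R$838,300 = R$761,537.20. Interest = R$275,428.00, so EBIT − I = R$486,109.20.
DCL = contribution ÷ (EBIT − I) = R$1,599,837.20 ÷ R$486,109.20 = 3.2911.

3.29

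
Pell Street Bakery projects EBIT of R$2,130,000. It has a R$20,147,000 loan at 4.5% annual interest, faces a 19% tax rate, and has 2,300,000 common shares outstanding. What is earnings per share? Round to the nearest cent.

R$0.43

Pre-tax income = R$2,130,000 − R$906,615.00 = R$1,223,385.00.
After tax at 19%: net income = R$1,223,385.00 × 0.81 = R$990,941.85.
EPS = R$990,941.85 ÷ 2,300,000 = R$0.43.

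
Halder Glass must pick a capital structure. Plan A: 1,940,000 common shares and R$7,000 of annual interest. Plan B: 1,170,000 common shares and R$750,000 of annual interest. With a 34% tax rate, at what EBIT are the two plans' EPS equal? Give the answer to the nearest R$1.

At indifference, (EBIT − 7,000)(1 − t)/1,940,000 = (EBIT − 750,000)(1 − t)/1,170,000.
The (1 − t) factor cancels: (EBIT − 7,000) × 1,170,000 = (EBIT − 750,000) × 1,940,000.
EBIT × (1,940,000 − 1,170,000) = 750,000 × 1,940,000 − 7,000 × 1,170,000 = 1,446,810,000,000, so EBIT = 1,446,810,000,000 ÷ 770,000 = 1,878,974.03.

R$1,878,974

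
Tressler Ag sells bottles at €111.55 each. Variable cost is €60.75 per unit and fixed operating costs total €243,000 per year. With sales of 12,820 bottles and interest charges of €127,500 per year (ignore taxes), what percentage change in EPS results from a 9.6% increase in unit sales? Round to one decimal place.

+22.3%

Total contribution margin = 12,820 × €50.80 = €651,256.00.
Operating income = contribution − fixed costs = €651,256.00 − €243,000 = €408,256.00.
After interest of €127,500.00, pre-tax earnings = €280,756.00.
Degree of combined leverage = contribution ÷ (EBIT − I) = €651,256.00 ÷ €280,756.00 = 2.3197.
%ΔEPS = DCL × %ΔSales = 2.3197 × +9.6% = +22.3%.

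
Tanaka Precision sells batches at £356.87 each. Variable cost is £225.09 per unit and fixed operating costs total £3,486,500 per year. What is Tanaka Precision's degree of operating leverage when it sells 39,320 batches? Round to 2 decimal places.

3.06

Total contribution margin = 39,320 × £131.78 = £5,181,589.60.
Subtracting fixed costs: EBIT = £5,181,589.60 − £3,486,500 = £1,695,089.60.
So DOL = total CM / EBIT = £5,181,589.60 / £1,695,089.60 = 3.0568.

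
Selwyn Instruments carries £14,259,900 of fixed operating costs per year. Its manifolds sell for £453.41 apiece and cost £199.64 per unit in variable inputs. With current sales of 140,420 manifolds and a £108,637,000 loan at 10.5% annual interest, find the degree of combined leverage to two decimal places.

3.58

At 140,420 units, contribution = 140,420 × £253.77 = £35,634,383.40.
Subtracting fixed costs: EBIT = £35,634,383.40 − £14,259,900 = £21,374,483.40. Interest = £11,406,885.00, so EBIT − I = £9,967,598.40.
Degree of total leverage = total CM / (EBIT − interest) = £35,634,383.40 / £9,967,598.40 = 3.5750.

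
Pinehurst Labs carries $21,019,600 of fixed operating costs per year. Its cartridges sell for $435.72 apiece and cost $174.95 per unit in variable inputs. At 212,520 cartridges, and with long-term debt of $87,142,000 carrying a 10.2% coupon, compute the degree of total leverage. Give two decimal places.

2.17

Contribution at this volume is 212,520 × $260.77 = $55,418,840.40.
EBIT = $55,418,840.40 − $21,019,600 = $34,399,240.40. Interest = $8,888,484.00, so EBIT − I = $25,510,756.40.
DCL = contribution ÷ (EBIT − I) = $55,418,840.40 ÷ $25,510,756.40 = 2.1724.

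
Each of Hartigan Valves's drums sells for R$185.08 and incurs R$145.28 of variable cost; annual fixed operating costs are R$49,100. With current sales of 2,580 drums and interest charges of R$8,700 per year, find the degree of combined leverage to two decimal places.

2.29

At 2,580 units, contribution = 2,580 × R$39.80 = R$102,684.00.
EBIT = R$102,684.00 − R$49,100 = R$53,584.00. Interest = R$8,700.00.
DOL = R$102,684.00 ÷ R$53,584.00 = 1.9163; DFL = R$53,584.00 ÷ R$44,884.00 = 1.1938.
Combined leverage = 1.9163 × 1.1938 = 2.2877.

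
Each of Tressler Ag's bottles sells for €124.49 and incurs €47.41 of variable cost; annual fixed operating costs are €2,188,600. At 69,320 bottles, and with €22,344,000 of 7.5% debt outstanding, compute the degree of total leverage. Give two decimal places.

At 69,320 units, contribution = 69,320 × €77.08 = €5,343,185.60.
Operating income = contribution − fixed costs = €5,343,185.60 − €2,188,600 = €3,154,585.60. Interest = €1,675,800.00.
DOL = €5,343,185.60 ÷ €3,154,585.60 = 1.6938; DFL = €3,154,585.60 ÷ €1,478,785.60 = 2.1332.
DCL = DOL × DFL = 1.6938 × 2.1332 = 3.6132.

3.61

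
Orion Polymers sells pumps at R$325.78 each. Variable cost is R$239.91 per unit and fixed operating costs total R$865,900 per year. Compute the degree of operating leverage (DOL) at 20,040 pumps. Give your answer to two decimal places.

Total contribution margin = 20,040 × R$85.87 = R$1,720,834.80.
Operating income = contribution − fixed costs = R$1,720,834.80 − R$865,900 = R$854,934.80.
Degree of operating leverage = R$1,720,834.80 / R$854,934.80 = 2.0128.

2.01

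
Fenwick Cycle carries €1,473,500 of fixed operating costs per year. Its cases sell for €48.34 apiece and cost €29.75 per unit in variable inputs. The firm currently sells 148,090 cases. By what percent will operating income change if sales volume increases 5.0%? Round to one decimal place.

+10.8%

Contribution at this volume is 148,090 × €18.59 = €2,752,993.10.
Operating income = contribution − fixed costs = €2,752,993.10 − €1,473,500 = €1,279,493.10.
DOL = contribution ÷ EBIT = €2,752,993.10 ÷ €1,279,493.10 = 2.1516.
%ΔEBIT = DOL × %ΔSales = 2.1516 × +5.0% = +10.8%.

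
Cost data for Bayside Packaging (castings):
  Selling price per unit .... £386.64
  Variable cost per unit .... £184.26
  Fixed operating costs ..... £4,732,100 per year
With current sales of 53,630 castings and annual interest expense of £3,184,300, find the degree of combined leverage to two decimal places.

3.70

Total contribution margin = 53,630 × £202.38 = £10,853,639.40.
Subtracting fixed costs: EBIT = £10,853,639.40 − £4,732,100 = £6,121,539.40. Interest = £3,184,300.00.
DOL = £10,853,639.40 ÷ £6,121,539.40 = 1.7730; DFL = £6,121,539.40 ÷ £2,937,239.40 = 2.0841.
Combined leverage = 1.7730 × 2.0841 = 3.6951.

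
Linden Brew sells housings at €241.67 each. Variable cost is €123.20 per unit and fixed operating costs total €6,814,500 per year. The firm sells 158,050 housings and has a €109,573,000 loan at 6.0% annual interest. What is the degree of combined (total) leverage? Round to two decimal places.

3.51

At 158,050 units, contribution = 158,050 × €118.47 = €18,724,183.50.
EBIT = €18,724,183.50 − €6,814,500 = €11,909,683.50. Interest = €6,574,380.00.
DOL = €18,724,183.50 ÷ €11,909,683.50 = 1.5722; DFL = €11,909,683.50 ÷ €5,335,303.50 = 2.2322.
Combined leverage = 1.5722 × 2.2322 = 3.5095.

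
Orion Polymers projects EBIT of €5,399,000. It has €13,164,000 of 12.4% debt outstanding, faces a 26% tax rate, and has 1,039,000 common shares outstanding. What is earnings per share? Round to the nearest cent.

Pre-tax income = €5,399,000 − €1,632,336.00 = €3,766,664.00.
After tax at 26%: net income = €3,766,664.00 × 0.74 = €2,787,331.36.
Per share: €2,787,331.36 / 1,039,000 shares = €2.68.

€2.68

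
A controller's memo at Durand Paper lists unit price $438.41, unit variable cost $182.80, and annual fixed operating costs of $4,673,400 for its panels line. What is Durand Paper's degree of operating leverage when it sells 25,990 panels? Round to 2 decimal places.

Total contribution margin = 25,990 × $255.61 = $6,643,303.90.
Operating income = contribution − fixed costs = $6,643,303.90 − $4,673,400 = $1,969,903.90.
DOL = contribution ÷ EBIT = $6,643,303.90 ÷ $1,969,903.90 = 3.3724.

3.37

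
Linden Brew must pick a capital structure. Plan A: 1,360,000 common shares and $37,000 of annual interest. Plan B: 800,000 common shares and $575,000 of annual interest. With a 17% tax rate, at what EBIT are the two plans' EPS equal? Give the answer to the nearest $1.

$1,343,571

At indifference, (EBIT − 37,000)(1 − t)/1,360,000 = (EBIT − 575,000)(1 − t)/800,000.
Cancelling (1 − t) and cross-multiplying: 800,000·(EBIT − 37,000) = 1,360,000·(EBIT − 575,000).
Solving, EBIT = (575,000·1,360,000 − 37,000·800,000) / (1,360,000 − 800,000) = 752,400,000,000 / 560,000 = 1,343,571.43.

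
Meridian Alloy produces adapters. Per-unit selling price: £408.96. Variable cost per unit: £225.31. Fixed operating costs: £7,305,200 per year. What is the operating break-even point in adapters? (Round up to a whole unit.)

Each unit contributes £408.96 − £225.31 = £183.65.
Break-even Q = £7,305,200 / £183.65 = 39,777.84 → 39,778 adapters.

39,778 adapters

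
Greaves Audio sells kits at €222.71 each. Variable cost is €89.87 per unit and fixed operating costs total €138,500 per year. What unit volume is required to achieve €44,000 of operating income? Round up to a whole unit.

Contribution margin per unit = €222.71 − €89.87 = €132.84.
Need Q such that Q × €132.84 − €138,500 = €44,000, i.e. Q = €182,500 / €132.84 = 1,373.83 → 1,374.

1,374 kits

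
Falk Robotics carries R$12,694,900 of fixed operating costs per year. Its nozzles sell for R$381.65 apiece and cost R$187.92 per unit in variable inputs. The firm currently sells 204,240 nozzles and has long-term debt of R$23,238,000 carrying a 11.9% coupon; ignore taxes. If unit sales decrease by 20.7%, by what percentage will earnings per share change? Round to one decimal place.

At 204,240 units, contribution = 204,240 × R$193.73 = R$39,567,415.20.
Subtracting fixed costs: EBIT = R$39,567,415.20 − R$12,694,900 = R$26,872,515.20.
Interest = R$2,765,322.00, so EBIT − I = R$24,107,193.20.
DCL = total CM / (EBIT − I) = R$39,567,415.20 / R$24,107,193.20 = 1.6413.
EPS therefore changes by 1.6413 × (-20.7%) = -34.0%.

-34.0%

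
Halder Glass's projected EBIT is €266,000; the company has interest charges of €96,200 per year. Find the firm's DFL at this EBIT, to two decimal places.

Annual interest charges come to €96,200.00.
DFL = EBIT ÷ (EBIT − I) = €266,000 ÷ (€266,000 − €96,200.00) = €266,000 ÷ €169,800.00 = 1.5665.

1.57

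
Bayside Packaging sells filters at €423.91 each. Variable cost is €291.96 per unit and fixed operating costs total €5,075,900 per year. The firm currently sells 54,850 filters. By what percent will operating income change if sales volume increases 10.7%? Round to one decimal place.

+35.8%

Contribution at this volume is 54,850 × €131.95 = €7,237,457.50.
Subtracting fixed costs: EBIT = €7,237,457.50 − €5,075,900 = €2,161,557.50.
DOL = contribution ÷ EBIT = €7,237,457.50 ÷ €2,161,557.50 = 3.3483.
So EBIT moves 3.3483 × (+10.7%) = +35.8%.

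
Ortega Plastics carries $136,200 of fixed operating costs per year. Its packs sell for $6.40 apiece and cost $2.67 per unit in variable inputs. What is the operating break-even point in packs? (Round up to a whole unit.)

Contribution margin per unit = $6.40 − $2.67 = $3.73.
Break-even Q = $136,200 / $3.73 = 36,514.75 → 36,515 packs.

36,515 packs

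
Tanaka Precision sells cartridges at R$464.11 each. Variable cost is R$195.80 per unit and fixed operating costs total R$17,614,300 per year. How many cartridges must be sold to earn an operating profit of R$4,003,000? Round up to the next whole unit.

80,569 cartridges

Each unit contributes R$464.11 − R$195.80 = R$268.31.
Required volume = (fixed costs + target profit) ÷ CM = (R$17,614,300 + R$4,003,000) ÷ R$268.31 = 80,568.37, so 80,569 cartridges.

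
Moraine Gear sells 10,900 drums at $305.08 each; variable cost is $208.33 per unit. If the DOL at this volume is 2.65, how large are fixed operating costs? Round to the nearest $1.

$656,622

At 10,900 units, contribution = 10,900 × $96.75 = $1,054,575.00.
Since DOL = CM ÷ EBIT, EBIT = $1,054,575.00 ÷ 2.65 = $397,952.83.
Fixed costs = CM − EBIT = $1,054,575.00 − $397,952.83 = $656,622.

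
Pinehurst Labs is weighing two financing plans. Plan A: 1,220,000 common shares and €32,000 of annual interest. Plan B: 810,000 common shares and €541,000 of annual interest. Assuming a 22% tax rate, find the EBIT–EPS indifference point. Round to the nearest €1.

€1,546,585

At indifference, (EBIT − 32,000)(1 − t)/1,220,000 = (EBIT − 541,000)(1 − t)/810,000.
Cancelling (1 − t) and cross-multiplying: 810,000·(EBIT − 32,000) = 1,220,000·(EBIT − 541,000).
EBIT × (1,220,000 − 810,000) = 541,000 × 1,220,000 − 32,000 × 810,000 = 634,100,000,000, so EBIT = 634,100,000,000 ÷ 410,000 = 1,546,585.37.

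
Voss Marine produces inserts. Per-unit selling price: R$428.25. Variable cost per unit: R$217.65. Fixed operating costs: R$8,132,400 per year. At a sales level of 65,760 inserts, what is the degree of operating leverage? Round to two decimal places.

2.42

Total contribution margin = 65,760 × R$210.60 = R$13,849,056.00.
EBIT = R$13,849,056.00 − R$8,132,400 = R$5,716,656.00.
So DOL = total CM / EBIT = R$13,849,056.00 / R$5,716,656.00 = 2.4226.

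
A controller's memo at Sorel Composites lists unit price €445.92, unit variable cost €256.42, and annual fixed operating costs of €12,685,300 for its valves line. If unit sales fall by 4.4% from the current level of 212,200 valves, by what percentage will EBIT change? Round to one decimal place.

-6.4%

Contribution at this volume is 212,200 × €189.50 = €40,211,900.00.
EBIT = €40,211,900.00 − €12,685,300 = €27,526,600.00.
Degree of operating leverage = €40,211,900.00 / €27,526,600.00 = 1.4608.
Operating income changes by 1.4608 × -4.4% = -6.4%.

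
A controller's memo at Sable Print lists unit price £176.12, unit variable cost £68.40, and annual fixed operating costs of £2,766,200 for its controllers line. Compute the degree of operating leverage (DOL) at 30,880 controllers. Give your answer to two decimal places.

5.94

At 30,880 units, contribution = 30,880 × £107.72 = £3,326,393.60.
Subtracting fixed costs: EBIT = £3,326,393.60 − £2,766,200 = £560,193.60.
DOL = contribution ÷ EBIT = £3,326,393.60 ÷ £560,193.60 = 5.9379.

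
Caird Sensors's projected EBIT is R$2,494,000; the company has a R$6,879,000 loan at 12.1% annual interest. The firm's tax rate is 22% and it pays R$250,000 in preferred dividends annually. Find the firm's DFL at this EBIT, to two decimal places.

Interest = R$832,359.00.
Preferred dividends grossed up pre-tax: R$250,000 / (1 − 0.22) = R$320,512.82.
DFL = EBIT ÷ [EBIT − I − D_p/(1−t)] = R$2,494,000 ÷ [R$2,494,000 − R$832,359.00 − R$320,512.82] = R$2,494,000 ÷ R$1,341,128.18 = 1.8596.

1.86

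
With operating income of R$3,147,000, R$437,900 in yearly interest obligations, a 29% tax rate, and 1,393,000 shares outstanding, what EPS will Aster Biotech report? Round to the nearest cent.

Pre-tax income = R$3,147,000 − R$437,900.00 = R$2,709,100.00.
After tax at 29%: net income = R$2,709,100.00 × 0.71 = R$1,923,461.00.
Per share: R$1,923,461.00 / 1,393,000 shares = R$1.38.

R$1.38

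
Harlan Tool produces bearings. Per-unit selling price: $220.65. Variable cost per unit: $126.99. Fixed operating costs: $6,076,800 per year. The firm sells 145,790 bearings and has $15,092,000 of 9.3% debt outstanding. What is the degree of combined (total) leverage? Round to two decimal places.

2.21

At 145,790 units, contribution = 145,790 × $93.66 = $13,654,691.40.
Operating income = contribution − fixed costs = $13,654,691.40 − $6,076,800 = $7,577,891.40. Interest = $1,403,556.00, so EBIT − I = $6,174,335.40.
DCL = contribution ÷ (EBIT − I) = $13,654,691.40 ÷ $6,174,335.40 = 2.2115.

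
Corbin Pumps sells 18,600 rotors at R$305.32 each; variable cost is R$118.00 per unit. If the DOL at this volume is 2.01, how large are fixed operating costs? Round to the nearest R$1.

R$1,750,743

At 18,600 units, contribution = 18,600 × R$187.32 = R$3,484,152.00.
Since DOL = CM ÷ EBIT, EBIT = R$3,484,152.00 ÷ 2.01 = R$1,733,408.96.
Fixed costs = CM − EBIT = R$3,484,152.00 − R$1,733,408.96 = R$1,750,743.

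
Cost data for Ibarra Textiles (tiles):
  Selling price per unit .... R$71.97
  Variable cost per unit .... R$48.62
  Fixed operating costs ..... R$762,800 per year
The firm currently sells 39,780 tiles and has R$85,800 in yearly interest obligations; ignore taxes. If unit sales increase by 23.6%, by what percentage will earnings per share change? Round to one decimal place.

+273.1%

At 39,780 units, contribution = 39,780 × R$23.35 = R$928,863.00.
EBIT = R$928,863.00 − R$762,800 = R$166,063.00.
After interest of R$85,800.00, pre-tax earnings = R$80,263.00.
Degree of combined leverage = contribution ÷ (EBIT − I) = R$928,863.00 ÷ R$80,263.00 = 11.5727.
EPS therefore changes by 11.5727 × (+23.6%) = +273.1%.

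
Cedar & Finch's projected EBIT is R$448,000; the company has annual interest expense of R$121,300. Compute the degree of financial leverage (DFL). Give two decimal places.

Interest = R$121,300.00.
DFL = EBIT ÷ (EBIT − I) = R$448,000 ÷ (R$448,000 − R$121,300.00) = R$448,000 ÷ R$326,700.00 = 1.3713.

1.37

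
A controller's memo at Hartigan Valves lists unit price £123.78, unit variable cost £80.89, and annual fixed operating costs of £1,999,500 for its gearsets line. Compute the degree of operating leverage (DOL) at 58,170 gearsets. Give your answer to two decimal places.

5.04

Contribution at this volume is 58,170 × £42.89 = £2,494,911.30.
Subtracting fixed costs: EBIT = £2,494,911.30 − £1,999,500 = £495,411.30.
Degree of operating leverage = £2,494,911.30 / £495,411.30 = 5.0360.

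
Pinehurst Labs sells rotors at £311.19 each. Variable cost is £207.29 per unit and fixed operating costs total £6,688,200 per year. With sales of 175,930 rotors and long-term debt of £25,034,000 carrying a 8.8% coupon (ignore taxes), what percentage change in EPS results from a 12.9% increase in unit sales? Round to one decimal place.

+25.1%

Total contribution margin = 175,930 × £103.90 = £18,279,127.00.
Subtracting fixed costs: EBIT = £18,279,127.00 − £6,688,200 = £11,590,927.00.
Interest = £2,202,992.00, so EBIT − I = £9,387,935.00.
DCL = total CM / (EBIT − I) = £18,279,127.00 / £9,387,935.00 = 1.9471.
EPS therefore changes by 1.9471 × (+12.9%) = +25.1%.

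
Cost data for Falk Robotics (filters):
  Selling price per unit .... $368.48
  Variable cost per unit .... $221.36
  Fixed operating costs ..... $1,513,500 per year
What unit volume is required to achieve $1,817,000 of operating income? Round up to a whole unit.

Each unit contributes $368.48 − $221.36 = $147.12.
Units = (FC + target) / CM = ($1,513,500 + $1,817,000) / $147.12 = 22,637.98, so 22,638 filters.

22,638 filters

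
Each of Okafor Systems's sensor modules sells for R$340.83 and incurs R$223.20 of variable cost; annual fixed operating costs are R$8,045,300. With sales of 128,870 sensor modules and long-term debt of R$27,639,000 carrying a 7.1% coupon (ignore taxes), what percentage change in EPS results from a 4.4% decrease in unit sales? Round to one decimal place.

-12.9%

Contribution at this volume is 128,870 × R$117.63 = R$15,158,978.10.
Subtracting fixed costs: EBIT = R$15,158,978.10 − R$8,045,300 = R$7,113,678.10.
Interest = R$1,962,369.00, so EBIT − I = R$5,151,309.10.
DCL = total CM / (EBIT − I) = R$15,158,978.10 / R$5,151,309.10 = 2.9427.
EPS therefore changes by 2.9427 × (-4.4%) = -12.9%.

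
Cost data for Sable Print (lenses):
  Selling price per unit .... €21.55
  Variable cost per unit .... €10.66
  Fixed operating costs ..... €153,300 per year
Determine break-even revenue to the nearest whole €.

CM per unit = €21.55 − €10.66 = €10.89; CM ratio = €10.89 / €21.55 = 0.5053.
Break-even revenue = fixed costs × price ÷ CM = €153,300 × €21.55 ÷ €10.89 = €303,362.

€303,362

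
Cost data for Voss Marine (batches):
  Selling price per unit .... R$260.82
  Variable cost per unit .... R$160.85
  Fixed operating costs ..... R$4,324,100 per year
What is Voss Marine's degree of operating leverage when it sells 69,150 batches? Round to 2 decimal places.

2.67

Total contribution margin = 69,150 × R$99.97 = R$6,912,925.50.
EBIT = R$6,912,925.50 − R$4,324,100 = R$2,588,825.50.
So DOL = total CM / EBIT = R$6,912,925.50 / R$2,588,825.50 = 2.6703.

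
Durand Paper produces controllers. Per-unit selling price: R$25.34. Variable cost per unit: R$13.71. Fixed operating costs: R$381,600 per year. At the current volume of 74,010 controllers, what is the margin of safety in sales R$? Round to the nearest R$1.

Contribution margin per unit = R$25.34 − R$13.71 = R$11.63. Break-even units = R$381,600 ÷ R$11.63 = 32,811.69; break-even revenue = 32,811.69 × R$25.34 = R$831,448.32.
Actual sales revenue = 74,010 × R$25.34 = R$1,875,413.40.
Margin of safety = R$1,875,413.40 − R$831,448.32 = R$1,043,965.

R$1,043,965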